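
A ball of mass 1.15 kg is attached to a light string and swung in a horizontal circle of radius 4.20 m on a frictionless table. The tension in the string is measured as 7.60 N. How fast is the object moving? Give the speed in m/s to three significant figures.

T = m v²/r ⇒ v = √(T r / m) = √(7.60 × 4.20 / 1.15) = √27.76 = 5.268 m/s.

5.27 m/s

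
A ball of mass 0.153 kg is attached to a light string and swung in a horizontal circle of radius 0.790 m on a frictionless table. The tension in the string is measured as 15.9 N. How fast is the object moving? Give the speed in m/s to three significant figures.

T = m v²/r ⇒ v = √(T r / m) = √(15.9 × 0.790 / 0.153) = √82.10 = 9.061 m/s.

9.06 m/s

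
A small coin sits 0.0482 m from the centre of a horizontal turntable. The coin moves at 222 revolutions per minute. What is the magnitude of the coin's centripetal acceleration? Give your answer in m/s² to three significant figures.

ω = 222 rev/min × 2π/60 = 23.25 rad/s, so v = ωr = 23.25 × 0.0482 = 1.121 m/s.
a_c = v²/r = (1.121)²/0.0482 = 1.256/0.0482 = 26.05 m/s².

26.1 m/s²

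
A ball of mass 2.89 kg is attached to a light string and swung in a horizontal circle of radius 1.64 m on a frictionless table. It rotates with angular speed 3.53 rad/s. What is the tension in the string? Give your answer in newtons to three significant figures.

59.1 N

v = ωr = 3.53 × 1.64 = 5.789 m/s.
The tension is the only horizontal force, so it supplies the full centripetal force: T = m v²/r = 2.89 × (5.789)²/1.64 = 2.89 × 33.51/1.64 = 59.06 N.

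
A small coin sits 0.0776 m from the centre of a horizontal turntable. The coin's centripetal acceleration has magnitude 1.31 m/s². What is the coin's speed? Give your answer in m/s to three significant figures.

0.319 m/s

a_c = v²/r ⇒ v = √(a_c · r) = √(1.31 × 0.0776) = √0.1017 = 0.3188 m/s.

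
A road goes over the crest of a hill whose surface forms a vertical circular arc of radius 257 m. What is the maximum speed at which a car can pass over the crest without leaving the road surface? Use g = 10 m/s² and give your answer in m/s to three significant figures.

50.7 m/s

At the crest the centre of the circle is below the car, so the net downward (centripetal) force is mg − N = mv²/r.
The car leaves the road when N → 0, giving v_max = √(g r) = √(10.0 × 257) = 50.70 m/s.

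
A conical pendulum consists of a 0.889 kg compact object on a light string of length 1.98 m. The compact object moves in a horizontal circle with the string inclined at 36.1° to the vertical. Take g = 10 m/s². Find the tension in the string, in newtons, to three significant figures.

Vertically the bob has no acceleration, so T cosθ = mg.
T = mg/cosθ = 0.889 × 10.0 / cos 36.1° = 8.890/0.8080 = 11.00 N.

11.0 N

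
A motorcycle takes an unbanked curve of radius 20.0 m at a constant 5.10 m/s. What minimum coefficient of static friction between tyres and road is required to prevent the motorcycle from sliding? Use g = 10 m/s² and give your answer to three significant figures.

0.130

Friction provides the centripetal force: μ_s m g = m v²/r, so μ_s = v²/(g r) = (5.100)²/(10.0 × 20.0) = 26.01/200.0 = 0.1300.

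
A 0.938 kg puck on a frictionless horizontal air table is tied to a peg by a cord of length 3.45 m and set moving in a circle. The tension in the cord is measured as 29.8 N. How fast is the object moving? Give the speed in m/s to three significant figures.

10.5 m/s

T = m v²/r ⇒ v = √(T r / m) = √(29.8 × 3.45 / 0.938) = √109.6 = 10.47 m/s.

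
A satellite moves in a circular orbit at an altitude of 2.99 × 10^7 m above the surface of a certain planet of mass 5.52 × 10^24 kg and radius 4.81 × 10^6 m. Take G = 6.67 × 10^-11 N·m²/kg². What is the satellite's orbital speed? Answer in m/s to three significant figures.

3260 m/s

Orbital radius r = R + h = 4.81 × 10^6 + 2.99 × 10^7 = 3.471 × 10^7 m.
Gravity supplies the centripetal force: G M m / r² = m v² / r, so v = √(GM/r).
v = √(6.67 × 10^-11 × 5.52 × 10^24 / 3.471 × 10^7) = √(1.061 × 10^7) = 3257 m/s.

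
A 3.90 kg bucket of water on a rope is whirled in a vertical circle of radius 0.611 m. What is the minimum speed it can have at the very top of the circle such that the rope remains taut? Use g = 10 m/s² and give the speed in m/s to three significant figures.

2.47 m/s

At the top, both weight mg and T point toward the centre: T + mg = mv²/r.
At minimum speed T → 0, so mg = mv_min²/r ⇒ v_min = √(g r) = √(10.0 × 0.611) = 2.472 m/s.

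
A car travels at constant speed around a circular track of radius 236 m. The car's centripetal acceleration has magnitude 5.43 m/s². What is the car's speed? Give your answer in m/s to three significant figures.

a_c = v²/r ⇒ v = √(a_c · r) = √(5.43 × 236) = √1281 = 35.80 m/s.

35.8 m/s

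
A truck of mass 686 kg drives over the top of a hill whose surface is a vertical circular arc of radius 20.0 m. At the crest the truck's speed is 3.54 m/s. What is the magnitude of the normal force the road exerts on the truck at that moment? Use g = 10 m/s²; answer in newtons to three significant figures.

6430 N

At the crest the centripetal acceleration points downward (toward the centre of the arc), so mg − N = mv²/r.
N = m(g − v²/r) = 686 × (10.0 − (3.54)²/20.0) = 686 × (10.0 − 0.6266) = 686 × 9.373 = 6430 N.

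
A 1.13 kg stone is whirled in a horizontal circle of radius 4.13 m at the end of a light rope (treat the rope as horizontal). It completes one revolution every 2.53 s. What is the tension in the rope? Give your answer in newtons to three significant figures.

28.8 N

v = 2πr/T = 2π × 4.13/2.53 = 10.26 m/s.
The tension is the only horizontal force, so it supplies the full centripetal force: T = m v²/r = 1.13 × (10.26)²/4.13 = 1.13 × 105.2/4.13 = 28.78 N.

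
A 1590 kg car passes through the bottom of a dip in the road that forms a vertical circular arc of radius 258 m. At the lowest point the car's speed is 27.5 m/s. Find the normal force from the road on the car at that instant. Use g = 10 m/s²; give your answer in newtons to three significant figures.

At the lowest point, N points up (toward the centre) and the weight mg points down (away from the centre), so the net inward force is N − mg = mv²/r.
N = m(v²/r + g) = 1590 × ((27.5)²/258 + 10.0) = 1590 × (2.931 + 10.0) = 1590 × 12.93 = 20560 N.

20600 N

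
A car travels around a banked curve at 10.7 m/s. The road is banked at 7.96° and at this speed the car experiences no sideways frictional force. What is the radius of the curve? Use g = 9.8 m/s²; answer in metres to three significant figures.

83.5 m

Frictionless banking: tanθ = v²/(rg), so r = v²/(g tanθ).
r = (10.7)²/(9.8 × tan 7.96°) = 114.5/(9.8 × 0.1398) = 114.5/1.370 = 83.55 m.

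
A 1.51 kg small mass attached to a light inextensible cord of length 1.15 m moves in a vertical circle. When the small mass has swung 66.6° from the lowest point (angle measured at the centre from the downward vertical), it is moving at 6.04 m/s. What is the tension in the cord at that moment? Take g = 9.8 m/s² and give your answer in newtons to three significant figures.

53.8 N

Take the radial direction toward the centre of the circle as positive. The component of the weight along the string toward the centre is −mg cos φ (φ measured from the bottom), so Newton's second law along the string gives T − mg cos φ = m v²/r.
cos 66.6° = 0.3971, so T = m(v²/r + g cos φ) = 1.51 × ((6.04)²/1.15 + 9.8 × 0.3971) = 1.51 × (31.72 + (3.892)) = 1.51 × 35.62 = 53.78 N.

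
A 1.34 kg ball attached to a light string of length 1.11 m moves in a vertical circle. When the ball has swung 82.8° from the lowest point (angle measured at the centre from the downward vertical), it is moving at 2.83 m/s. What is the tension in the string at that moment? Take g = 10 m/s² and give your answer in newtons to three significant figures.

Take the radial direction toward the centre of the circle as positive. The component of the weight along the string toward the centre is −mg cos φ (φ measured from the bottom), so Newton's second law along the string gives T − mg cos φ = m v²/r.
cos 82.8° = 0.1253, so T = m(v²/r + g cos φ) = 1.34 × ((2.83)²/1.11 + 10.0 × 0.1253) = 1.34 × (7.215 + (1.253)) = 1.34 × 8.469 = 11.35 N.

11.3 N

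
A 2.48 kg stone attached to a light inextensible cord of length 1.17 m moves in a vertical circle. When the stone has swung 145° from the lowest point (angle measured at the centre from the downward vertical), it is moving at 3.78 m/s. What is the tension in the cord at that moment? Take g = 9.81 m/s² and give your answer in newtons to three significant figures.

10.4 N

Take the radial direction toward the centre of the circle as positive. The component of the weight along the string toward the centre is −mg cos φ (φ measured from the bottom), so Newton's second law along the string gives T − mg cos φ = m v²/r.
cos 145° = -0.8192, so T = m(v²/r + g cos φ) = 2.48 × ((3.78)²/1.17 + 9.81 × -0.8192) = 2.48 × (12.21 + (-8.036)) = 2.48 × 4.176 = 10.36 N.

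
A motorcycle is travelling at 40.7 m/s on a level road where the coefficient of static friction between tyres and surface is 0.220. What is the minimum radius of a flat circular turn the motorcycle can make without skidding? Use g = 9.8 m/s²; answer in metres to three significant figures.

At the limit, μ_s m g = m v²/r, so r_min = v²/(μ_s g) = (40.7)²/(0.220 × 9.8) = 1656/2.156 = 768.3 m.

768 m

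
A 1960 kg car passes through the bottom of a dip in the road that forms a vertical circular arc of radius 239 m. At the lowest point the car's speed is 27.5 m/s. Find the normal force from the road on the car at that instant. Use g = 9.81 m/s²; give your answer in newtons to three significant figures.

25400 N

At the lowest point, N points up (toward the centre) and the weight mg points down (away from the centre), so the net inward force is N − mg = mv²/r.
N = m(v²/r + g) = 1960 × ((27.5)²/239 + 9.81) = 1960 × (3.164 + 9.81) = 1960 × 12.97 = 25430 N.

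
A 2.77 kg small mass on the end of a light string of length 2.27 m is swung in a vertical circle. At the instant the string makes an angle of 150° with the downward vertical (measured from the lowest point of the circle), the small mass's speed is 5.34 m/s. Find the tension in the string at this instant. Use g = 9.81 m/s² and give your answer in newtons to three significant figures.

11.3 N

Take the radial direction toward the centre of the circle as positive. The component of the weight along the string toward the centre is −mg cos φ (φ measured from the bottom), so Newton's second law along the string gives T − mg cos φ = m v²/r.
cos 150° = -0.8660, so T = m(v²/r + g cos φ) = 2.77 × ((5.34)²/2.27 + 9.81 × -0.8660) = 2.77 × (12.56 + (-8.496)) = 2.77 × 4.066 = 11.26 N.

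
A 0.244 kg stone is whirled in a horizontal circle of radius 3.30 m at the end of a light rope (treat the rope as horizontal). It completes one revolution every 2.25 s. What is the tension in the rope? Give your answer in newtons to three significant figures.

v = 2πr/T = 2π × 3.30/2.25 = 9.215 m/s.
The tension is the only horizontal force, so it supplies the full centripetal force: T = m v²/r = 0.244 × (9.215)²/3.30 = 0.244 × 84.92/3.30 = 6.279 N.

6.28 N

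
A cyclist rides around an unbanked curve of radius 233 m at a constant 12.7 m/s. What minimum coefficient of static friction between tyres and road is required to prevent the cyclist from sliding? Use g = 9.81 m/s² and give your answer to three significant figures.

Friction provides the centripetal force: μ_s m g = m v²/r, so μ_s = v²/(g r) = (12.70)²/(9.81 × 233) = 161.3/2286 = 0.07056.

0.0706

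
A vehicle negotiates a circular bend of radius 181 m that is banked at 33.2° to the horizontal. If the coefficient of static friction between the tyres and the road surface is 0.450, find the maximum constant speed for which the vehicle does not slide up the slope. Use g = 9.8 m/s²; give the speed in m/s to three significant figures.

52.7 m/s

At the maximum speed, friction acts down the slope at its limiting value f = μN. Radially (horizontal, toward centre): N sinθ + μN cosθ = mv²/r. Vertically: N cosθ − μN sinθ = mg.
Dividing: v² = r g (sinθ + μcosθ)/(cosθ − μsinθ).
sinθ + μcosθ = 0.5476 + 0.450×0.8368 = 0.9241; cosθ − μsinθ = 0.8368 − 0.450×0.5476 = 0.5904.
v² = 181 × 9.8 × 0.9241/0.5904 = 2777 m²/s², so v = 52.69 m/s.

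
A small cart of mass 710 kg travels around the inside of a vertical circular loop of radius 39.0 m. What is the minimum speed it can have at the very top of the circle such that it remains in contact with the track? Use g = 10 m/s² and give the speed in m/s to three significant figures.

19.7 m/s

At the highest point the centre is directly below, so both the weight and N act inward: N + mg = mv²/r.
At minimum speed N → 0, so mg = mv_min²/r ⇒ v_min = √(g r) = √(10.0 × 39.0) = 19.75 m/s.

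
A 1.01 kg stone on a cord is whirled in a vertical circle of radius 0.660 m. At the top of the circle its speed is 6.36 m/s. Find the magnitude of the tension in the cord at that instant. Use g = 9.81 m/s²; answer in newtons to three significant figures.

At the top, both T and the weight mg point inward (toward the centre), so T + mg = mv²/r.
T = m(v²/r − g) = 1.01 × ((6.36)²/0.660 − 9.81) = 1.01 × (61.29 − 9.81) = 1.01 × 51.48 = 51.99 N.

52.0 N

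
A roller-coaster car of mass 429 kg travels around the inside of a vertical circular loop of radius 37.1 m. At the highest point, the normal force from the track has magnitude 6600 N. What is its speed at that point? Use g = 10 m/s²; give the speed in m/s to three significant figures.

At the top, N + mg = mv²/r, so v = √(r(N/m + g)) = √(37.1 × (6600/429 + 10.0)) = √(37.1 × 25.38) = √941.8 = 30.69 m/s.

30.7 m/s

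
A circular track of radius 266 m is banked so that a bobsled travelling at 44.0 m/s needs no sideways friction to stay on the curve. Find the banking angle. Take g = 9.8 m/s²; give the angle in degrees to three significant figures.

For a frictionless banked turn: horizontally N sinθ = mv²/r and vertically N cosθ = mg.
Dividing: tanθ = v²/(r g) = (44.0)²/(266 × 9.8) = 1936/2607 = 0.7427.
θ = arctan(0.7427) = 36.60°.

36.6°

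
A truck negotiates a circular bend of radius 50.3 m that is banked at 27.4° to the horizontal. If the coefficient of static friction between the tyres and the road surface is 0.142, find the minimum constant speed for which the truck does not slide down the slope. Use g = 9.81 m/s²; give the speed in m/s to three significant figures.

At the minimum speed, friction acts up the slope at its limiting value f = μN. Radially (horizontal, toward centre): N sinθ − μN cosθ = mv²/r. Vertically: N cosθ + μN sinθ = mg.
Dividing: v² = r g (sinθ − μcosθ)/(cosθ + μsinθ).
sinθ − μcosθ = 0.4602 − 0.142×0.8878 = 0.3341; cosθ + μsinθ = 0.8878 + 0.142×0.4602 = 0.9532.
v² = 50.3 × 9.81 × 0.3341/0.9532 = 173.0 m²/s², so v = 13.15 m/s.

13.2 m/s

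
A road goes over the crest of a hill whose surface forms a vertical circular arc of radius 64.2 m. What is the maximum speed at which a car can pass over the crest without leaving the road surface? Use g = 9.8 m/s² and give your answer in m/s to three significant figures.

25.1 m/s

At the crest the centre of the circle is below the car, so the net downward (centripetal) force is mg − N = mv²/r.
The car leaves the road when N → 0, giving v_max = √(g r) = √(9.8 × 64.2) = 25.08 m/s.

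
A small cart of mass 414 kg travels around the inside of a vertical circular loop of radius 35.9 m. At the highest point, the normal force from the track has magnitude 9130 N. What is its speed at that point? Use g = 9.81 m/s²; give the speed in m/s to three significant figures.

33.8 m/s

At the top, N + mg = mv²/r, so v = √(r(N/m + g)) = √(35.9 × (9130/414 + 9.81)) = √(35.9 × 31.86) = √1144 = 33.82 m/s.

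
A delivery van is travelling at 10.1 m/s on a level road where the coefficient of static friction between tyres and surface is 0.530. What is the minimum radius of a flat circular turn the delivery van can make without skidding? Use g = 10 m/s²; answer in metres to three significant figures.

19.2 m

At the limit, μ_s m g = m v²/r, so r_min = v²/(μ_s g) = (10.1)²/(0.530 × 10.0) = 102.0/5.300 = 19.25 m.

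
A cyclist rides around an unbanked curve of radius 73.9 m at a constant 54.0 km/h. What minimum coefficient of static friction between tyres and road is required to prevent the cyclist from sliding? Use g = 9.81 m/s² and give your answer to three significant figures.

v = 54.0/3.6 = 15.00 m/s.
Friction provides the centripetal force: μ_s m g = m v²/r, so μ_s = v²/(g r) = (15.00)²/(9.81 × 73.9) = 225.0/725.0 = 0.3104.

0.310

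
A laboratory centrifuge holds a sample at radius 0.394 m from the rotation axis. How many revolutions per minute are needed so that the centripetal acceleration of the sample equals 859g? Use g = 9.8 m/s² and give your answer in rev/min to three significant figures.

Require ω²r = 859g, so ω = √(859 × 9.8/0.394) = 146.2 rad/s.
In rev/min: ω × 60/(2π) = 146.2 × 60/(2π) = 1396 rev/min.

1400 rev/min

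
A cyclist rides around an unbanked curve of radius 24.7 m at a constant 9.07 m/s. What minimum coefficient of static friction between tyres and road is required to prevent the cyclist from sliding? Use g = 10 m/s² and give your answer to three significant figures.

Friction provides the centripetal force: μ_s m g = m v²/r, so μ_s = v²/(g r) = (9.070)²/(10.0 × 24.7) = 82.26/247.0 = 0.3331.

0.333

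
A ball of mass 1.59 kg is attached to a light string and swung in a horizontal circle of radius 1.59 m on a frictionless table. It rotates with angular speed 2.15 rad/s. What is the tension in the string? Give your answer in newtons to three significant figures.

11.7 N

v = ωr = 2.15 × 1.59 = 3.418 m/s.
The tension is the only horizontal force, so it supplies the full centripetal force: T = m v²/r = 1.59 × (3.418)²/1.59 = 1.59 × 11.69/1.59 = 11.69 N.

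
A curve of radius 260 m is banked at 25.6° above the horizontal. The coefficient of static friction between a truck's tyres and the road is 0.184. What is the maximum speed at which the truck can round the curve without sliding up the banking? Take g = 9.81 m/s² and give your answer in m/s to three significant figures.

At the maximum speed, friction acts down the slope at its limiting value f = μN. Radially (horizontal, toward centre): N sinθ + μN cosθ = mv²/r. Vertically: N cosθ − μN sinθ = mg.
Dividing: v² = r g (sinθ + μcosθ)/(cosθ − μsinθ).
sinθ + μcosθ = 0.4321 + 0.184×0.9018 = 0.5980; cosθ − μsinθ = 0.9018 − 0.184×0.4321 = 0.8223.
v² = 260 × 9.81 × 0.5980/0.8223 = 1855 m²/s², so v = 43.07 m/s.

43.1 m/s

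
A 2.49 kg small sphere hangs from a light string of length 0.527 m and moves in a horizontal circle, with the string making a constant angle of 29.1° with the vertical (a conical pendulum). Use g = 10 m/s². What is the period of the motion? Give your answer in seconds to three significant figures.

1.35 s

r = L sinθ = 0.2563 m. From T sinθ = mω²r and T cosθ = mg: tanθ = ω²r/g, so ω² = g tanθ / r = g/(L cosθ).
ω = √(g/(L cosθ)) = √(10.0/(0.527 × 0.8738)) = √21.72 = 4.660 rad/s.
Period = 2π/ω = 1.348 s.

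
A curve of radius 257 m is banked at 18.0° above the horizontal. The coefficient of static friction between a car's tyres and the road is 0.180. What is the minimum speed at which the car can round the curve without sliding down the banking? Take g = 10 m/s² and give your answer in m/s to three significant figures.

At the minimum speed, friction acts up the slope at its limiting value f = μN. Radially (horizontal, toward centre): N sinθ − μN cosθ = mv²/r. Vertically: N cosθ + μN sinθ = mg.
Dividing: v² = r g (sinθ − μcosθ)/(cosθ + μsinθ).
sinθ − μcosθ = 0.3090 − 0.180×0.9511 = 0.1378; cosθ + μsinθ = 0.9511 + 0.180×0.3090 = 1.007.
v² = 257 × 10.0 × 0.1378/1.007 = 351.9 m²/s², so v = 18.76 m/s.

18.8 m/s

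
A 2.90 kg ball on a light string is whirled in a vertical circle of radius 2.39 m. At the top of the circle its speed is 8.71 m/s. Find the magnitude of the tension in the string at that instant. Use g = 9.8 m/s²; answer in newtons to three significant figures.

At the top, both T and the weight mg point inward (toward the centre), so T + mg = mv²/r.
T = m(v²/r − g) = 2.90 × ((8.71)²/2.39 − 9.8) = 2.90 × (31.74 − 9.8) = 2.90 × 21.94 = 63.63 N.

63.6 N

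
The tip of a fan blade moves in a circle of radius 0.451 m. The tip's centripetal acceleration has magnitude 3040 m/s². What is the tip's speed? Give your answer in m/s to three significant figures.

a_c = v²/r ⇒ v = √(a_c · r) = √(3040 × 0.451) = √1371 = 37.03 m/s.

37.0 m/s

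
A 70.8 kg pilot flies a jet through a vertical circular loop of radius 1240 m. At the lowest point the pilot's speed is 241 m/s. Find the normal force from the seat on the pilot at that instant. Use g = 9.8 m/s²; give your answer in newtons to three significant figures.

4010 N

At the lowest point, N points up (toward the centre) and the weight mg points down (away from the centre), so the net inward force is N − mg = mv²/r.
N = m(v²/r + g) = 70.8 × ((241)²/1240 + 9.8) = 70.8 × (46.84 + 9.8) = 70.8 × 56.64 = 4010 N.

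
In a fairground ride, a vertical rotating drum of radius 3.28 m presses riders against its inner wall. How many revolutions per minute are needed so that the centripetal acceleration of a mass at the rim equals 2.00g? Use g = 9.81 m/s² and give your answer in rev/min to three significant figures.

23.4 rev/min

Require ω²r = 2.00g, so ω = √(2.00 × 9.81/3.28) = 2.446 rad/s.
In rev/min: ω × 60/(2π) = 2.446 × 60/(2π) = 23.36 rev/min.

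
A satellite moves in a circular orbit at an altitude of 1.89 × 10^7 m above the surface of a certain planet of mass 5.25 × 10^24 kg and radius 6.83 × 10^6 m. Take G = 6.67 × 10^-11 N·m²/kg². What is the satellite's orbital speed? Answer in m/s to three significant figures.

Orbital radius r = R + h = 6.83 × 10^6 + 1.89 × 10^7 = 2.573 × 10^7 m.
Gravity supplies the centripetal force: G M m / r² = m v² / r, so v = √(GM/r).
v = √(6.67 × 10^-11 × 5.25 × 10^24 / 2.573 × 10^7) = √(1.361 × 10^7) = 3689 m/s.

3690 m/s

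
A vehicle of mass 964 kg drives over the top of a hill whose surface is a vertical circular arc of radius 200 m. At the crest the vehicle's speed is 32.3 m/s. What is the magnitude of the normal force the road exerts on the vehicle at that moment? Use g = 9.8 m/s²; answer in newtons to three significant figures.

At the crest the centripetal acceleration points downward (toward the centre of the arc), so mg − N = mv²/r.
N = m(g − v²/r) = 964 × (9.8 − (32.3)²/200) = 964 × (9.8 − 5.216) = 964 × 4.584 = 4419 N.

4420 N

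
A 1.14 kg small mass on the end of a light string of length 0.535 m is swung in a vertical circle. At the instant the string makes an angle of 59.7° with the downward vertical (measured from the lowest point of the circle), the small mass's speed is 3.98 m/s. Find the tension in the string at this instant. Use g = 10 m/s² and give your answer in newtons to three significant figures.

Take the radial direction toward the centre of the circle as positive. The component of the weight along the string toward the centre is −mg cos φ (φ measured from the bottom), so Newton's second law along the string gives T − mg cos φ = m v²/r.
cos 59.7° = 0.5045, so T = m(v²/r + g cos φ) = 1.14 × ((3.98)²/0.535 + 10.0 × 0.5045) = 1.14 × (29.61 + (5.045)) = 1.14 × 34.65 = 39.50 N.

39.5 N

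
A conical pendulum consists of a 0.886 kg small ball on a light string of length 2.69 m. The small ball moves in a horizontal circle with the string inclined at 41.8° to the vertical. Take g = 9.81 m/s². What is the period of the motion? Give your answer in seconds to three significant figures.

2.84 s

r = L sinθ = 1.793 m. From T sinθ = mω²r and T cosθ = mg: tanθ = ω²r/g, so ω² = g tanθ / r = g/(L cosθ).
ω = √(g/(L cosθ)) = √(9.81/(2.69 × 0.7455)) = √4.892 = 2.212 rad/s.
Period = 2π/ω = 2.841 s.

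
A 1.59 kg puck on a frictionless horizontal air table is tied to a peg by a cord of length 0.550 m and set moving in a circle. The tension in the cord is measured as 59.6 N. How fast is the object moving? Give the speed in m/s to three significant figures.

4.54 m/s

T = m v²/r ⇒ v = √(T r / m) = √(59.6 × 0.550 / 1.59) = √20.62 = 4.541 m/s.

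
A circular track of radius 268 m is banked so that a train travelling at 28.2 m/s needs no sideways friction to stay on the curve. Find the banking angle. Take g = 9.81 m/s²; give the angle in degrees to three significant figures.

With no friction, the horizontal component of the normal force provides the centripetal force: N sinθ = mv²/r, while N cosθ = mg vertically.
Dividing: tanθ = v²/(r g) = (28.2)²/(268 × 9.81) = 795.2/2629 = 0.3025.
θ = arctan(0.3025) = 16.83°.

16.8°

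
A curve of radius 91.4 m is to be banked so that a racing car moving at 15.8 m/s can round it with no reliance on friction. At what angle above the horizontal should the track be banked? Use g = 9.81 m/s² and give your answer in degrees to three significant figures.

For a frictionless banked turn: horizontally N sinθ = mv²/r and vertically N cosθ = mg.
Dividing: tanθ = v²/(r g) = (15.8)²/(91.4 × 9.81) = 249.6/896.6 = 0.2784.
θ = arctan(0.2784) = 15.56°.

15.6°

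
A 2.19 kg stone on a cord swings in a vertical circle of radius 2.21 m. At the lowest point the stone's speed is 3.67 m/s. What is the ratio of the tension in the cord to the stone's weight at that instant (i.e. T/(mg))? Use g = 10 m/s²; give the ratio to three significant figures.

At the bottom, T − mg = mv²/r, so T = m(v²/r + g) and T/(mg) = v²/(rg) + 1 = (3.67)²/(2.21 × 10.0) + 1 = 0.6095 + 1 = 1.609.

1.61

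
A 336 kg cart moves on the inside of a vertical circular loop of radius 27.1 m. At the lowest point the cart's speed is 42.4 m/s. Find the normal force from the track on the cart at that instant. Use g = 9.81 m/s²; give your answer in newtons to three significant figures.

25600 N

At the lowest point, N points up (toward the centre) and the weight mg points down (away from the centre), so the net inward force is N − mg = mv²/r.
N = m(v²/r + g) = 336 × ((42.4)²/27.1 + 9.81) = 336 × (66.34 + 9.81) = 336 × 76.15 = 25590 N.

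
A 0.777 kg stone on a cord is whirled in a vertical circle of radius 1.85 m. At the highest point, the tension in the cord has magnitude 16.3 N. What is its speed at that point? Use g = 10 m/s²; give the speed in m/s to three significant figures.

7.57 m/s

At the top, T + mg = mv²/r, so v = √(r(T/m + g)) = √(1.85 × (16.3/0.777 + 10.0)) = √(1.85 × 30.98) = √57.31 = 7.570 m/s.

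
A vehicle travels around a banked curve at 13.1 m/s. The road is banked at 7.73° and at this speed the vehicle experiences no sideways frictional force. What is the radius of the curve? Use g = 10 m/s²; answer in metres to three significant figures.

Frictionless banking: tanθ = v²/(rg), so r = v²/(g tanθ).
r = (13.1)²/(10.0 × tan 7.73°) = 171.6/(10.0 × 0.1357) = 171.6/1.357 = 126.4 m.

126 m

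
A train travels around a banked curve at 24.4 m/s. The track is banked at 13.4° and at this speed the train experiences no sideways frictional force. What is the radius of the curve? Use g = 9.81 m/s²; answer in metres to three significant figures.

Frictionless banking: tanθ = v²/(rg), so r = v²/(g tanθ).
r = (24.4)²/(9.81 × tan 13.4°) = 595.4/(9.81 × 0.2382) = 595.4/2.337 = 254.7 m.

255 m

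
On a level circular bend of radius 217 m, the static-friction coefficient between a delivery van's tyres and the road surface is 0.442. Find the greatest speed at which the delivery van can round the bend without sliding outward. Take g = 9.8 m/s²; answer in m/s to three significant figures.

30.7 m/s

On a flat curve, static friction is the only horizontal force, so it must supply the full centripetal force: μ_s m g = m v²/r.
Mass cancels: v_max = √(μ_s g r) = √(0.442 × 9.8 × 217) = √940.0 = 30.66 m/s.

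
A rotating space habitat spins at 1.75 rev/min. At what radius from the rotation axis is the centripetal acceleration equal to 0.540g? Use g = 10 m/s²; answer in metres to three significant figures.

161 m

ω = 1.75 rev/min × 2π/60 = 0.1833 rad/s.
a_c = ω²r = 0.540g ⇒ r = 0.540 × 10.0 / (0.1833)² = 5.400/0.03358 = 160.8 m.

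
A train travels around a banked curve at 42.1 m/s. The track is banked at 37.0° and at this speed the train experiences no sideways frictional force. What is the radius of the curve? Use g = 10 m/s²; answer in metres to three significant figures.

235 m

Frictionless banking: tanθ = v²/(rg), so r = v²/(g tanθ).
r = (42.1)²/(10.0 × tan 37.0°) = 1772/(10.0 × 0.7536) = 1772/7.536 = 235.2 m.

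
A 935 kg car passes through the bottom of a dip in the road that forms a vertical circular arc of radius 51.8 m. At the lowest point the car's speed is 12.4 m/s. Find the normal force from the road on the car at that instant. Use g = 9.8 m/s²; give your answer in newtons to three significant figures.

At the lowest point, N points up (toward the centre) and the weight mg points down (away from the centre), so the net inward force is N − mg = mv²/r.
N = m(v²/r + g) = 935 × ((12.4)²/51.8 + 9.8) = 935 × (2.968 + 9.8) = 935 × 12.77 = 11940 N.

11900 N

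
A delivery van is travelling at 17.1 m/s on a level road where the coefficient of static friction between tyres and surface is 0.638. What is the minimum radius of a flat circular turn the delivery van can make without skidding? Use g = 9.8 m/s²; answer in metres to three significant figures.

46.8 m

At the limit, μ_s m g = m v²/r, so r_min = v²/(μ_s g) = (17.1)²/(0.638 × 9.8) = 292.4/6.252 = 46.77 m.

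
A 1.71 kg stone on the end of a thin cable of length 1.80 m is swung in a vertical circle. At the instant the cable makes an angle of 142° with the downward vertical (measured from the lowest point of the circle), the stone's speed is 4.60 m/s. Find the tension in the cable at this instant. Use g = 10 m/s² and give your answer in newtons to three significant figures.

6.63 N

Take the radial direction toward the centre of the circle as positive. The component of the weight along the string toward the centre is −mg cos φ (φ measured from the bottom), so Newton's second law along the string gives T − mg cos φ = m v²/r.
cos 142° = -0.7880, so T = m(v²/r + g cos φ) = 1.71 × ((4.60)²/1.80 + 10.0 × -0.7880) = 1.71 × (11.76 + (-7.880)) = 1.71 × 3.875 = 6.627 N.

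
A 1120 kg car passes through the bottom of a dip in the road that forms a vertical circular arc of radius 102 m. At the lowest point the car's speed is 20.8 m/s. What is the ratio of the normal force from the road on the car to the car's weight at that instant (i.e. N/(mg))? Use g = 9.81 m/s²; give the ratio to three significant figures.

1.43

At the bottom, N − mg = mv²/r, so N = m(v²/r + g) and N/(mg) = v²/(rg) + 1 = (20.8)²/(102 × 9.81) + 1 = 0.4324 + 1 = 1.432.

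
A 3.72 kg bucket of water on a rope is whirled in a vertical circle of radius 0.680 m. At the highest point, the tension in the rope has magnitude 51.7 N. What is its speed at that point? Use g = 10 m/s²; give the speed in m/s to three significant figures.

At the top, T + mg = mv²/r, so v = √(r(T/m + g)) = √(0.680 × (51.7/3.72 + 10.0)) = √(0.680 × 23.90) = √16.25 = 4.031 m/s.

4.03 m/s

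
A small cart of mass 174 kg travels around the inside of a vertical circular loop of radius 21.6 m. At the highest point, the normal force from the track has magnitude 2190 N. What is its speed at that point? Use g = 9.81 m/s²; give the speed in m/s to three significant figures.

22.0 m/s

At the top, N + mg = mv²/r, so v = √(r(N/m + g)) = √(21.6 × (2190/174 + 9.81)) = √(21.6 × 22.40) = √483.8 = 21.99 m/s.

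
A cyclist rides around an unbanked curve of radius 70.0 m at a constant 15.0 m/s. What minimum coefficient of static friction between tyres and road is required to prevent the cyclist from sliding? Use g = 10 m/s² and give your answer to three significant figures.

Friction provides the centripetal force: μ_s m g = m v²/r, so μ_s = v²/(g r) = (15.00)²/(10.0 × 70.0) = 225.0/700.0 = 0.3214.

0.321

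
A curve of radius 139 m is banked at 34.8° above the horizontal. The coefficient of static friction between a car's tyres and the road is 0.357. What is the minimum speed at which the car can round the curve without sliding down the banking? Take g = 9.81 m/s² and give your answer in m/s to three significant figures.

19.2 m/s

At the minimum speed, friction acts up the slope at its limiting value f = μN. Radially (horizontal, toward centre): N sinθ − μN cosθ = mv²/r. Vertically: N cosθ + μN sinθ = mg.
Dividing: v² = r g (sinθ − μcosθ)/(cosθ + μsinθ).
sinθ − μcosθ = 0.5707 − 0.357×0.8211 = 0.2776; cosθ + μsinθ = 0.8211 + 0.357×0.5707 = 1.025.
v² = 139 × 9.81 × 0.2776/1.025 = 369.3 m²/s², so v = 19.22 m/s.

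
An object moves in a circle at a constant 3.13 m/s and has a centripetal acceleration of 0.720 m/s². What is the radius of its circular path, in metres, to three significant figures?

a_c = v²/r ⇒ r = v²/a_c = (3.13)²/0.720 = 9.797/0.720 = 13.61 m.

13.6 m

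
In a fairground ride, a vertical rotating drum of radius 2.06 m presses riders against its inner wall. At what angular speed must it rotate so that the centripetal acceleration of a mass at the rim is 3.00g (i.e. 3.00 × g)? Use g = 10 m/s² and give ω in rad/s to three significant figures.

Centripetal acceleration a_c = ω²r. Setting ω²r = 3.00g:
ω = √(3.00g / r) = √(3.00 × 10.0 / 2.06) = √14.56 = 3.816 rad/s.

3.82 rad/s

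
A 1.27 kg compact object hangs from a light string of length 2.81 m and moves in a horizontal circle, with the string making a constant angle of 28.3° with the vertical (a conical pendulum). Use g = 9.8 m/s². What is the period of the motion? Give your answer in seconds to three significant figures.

3.16 s

r = L sinθ = 1.332 m. From T sinθ = mω²r and T cosθ = mg: tanθ = ω²r/g, so ω² = g tanθ / r = g/(L cosθ).
ω = √(g/(L cosθ)) = √(9.8/(2.81 × 0.8805)) = √3.961 = 1.990 rad/s.
Period = 2π/ω = 3.157 s.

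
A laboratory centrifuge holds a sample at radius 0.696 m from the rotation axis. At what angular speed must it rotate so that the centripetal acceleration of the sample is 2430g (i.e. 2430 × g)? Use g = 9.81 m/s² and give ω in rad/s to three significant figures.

185 rad/s

Centripetal acceleration a_c = ω²r. Setting ω²r = 2430g:
ω = √(2430g / r) = √(2430 × 9.81 / 0.696) = √34250 = 185.1 rad/s.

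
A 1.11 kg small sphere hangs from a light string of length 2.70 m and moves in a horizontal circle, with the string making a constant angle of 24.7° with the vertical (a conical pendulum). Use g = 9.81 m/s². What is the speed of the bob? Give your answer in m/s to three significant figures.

The radius of the circle is r = L sinθ = 2.70 × sin 24.7° = 1.128 m.
Horizontally T sinθ = mv²/r and vertically T cosθ = mg, so tanθ = v²/(rg).
v = √(r g tanθ) = √(1.128 × 9.81 × 0.4599) = √5.091 = 2.256 m/s.

2.26 m/s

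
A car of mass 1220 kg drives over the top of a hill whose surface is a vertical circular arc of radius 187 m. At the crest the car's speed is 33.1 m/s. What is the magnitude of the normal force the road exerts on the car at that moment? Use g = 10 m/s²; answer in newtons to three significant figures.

5050 N

At the crest the centripetal acceleration points downward (toward the centre of the arc), so mg − N = mv²/r.
N = m(g − v²/r) = 1220 × (10.0 − (33.1)²/187) = 1220 × (10.0 − 5.859) = 1220 × 4.141 = 5052 N.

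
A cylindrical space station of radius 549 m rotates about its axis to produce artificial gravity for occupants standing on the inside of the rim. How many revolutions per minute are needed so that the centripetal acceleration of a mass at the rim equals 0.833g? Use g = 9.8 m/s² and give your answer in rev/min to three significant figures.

Require ω²r = 0.833g, so ω = √(0.833 × 9.8/549) = 0.1219 rad/s.
In rev/min: ω × 60/(2π) = 0.1219 × 60/(2π) = 1.164 rev/min.

1.16 rev/min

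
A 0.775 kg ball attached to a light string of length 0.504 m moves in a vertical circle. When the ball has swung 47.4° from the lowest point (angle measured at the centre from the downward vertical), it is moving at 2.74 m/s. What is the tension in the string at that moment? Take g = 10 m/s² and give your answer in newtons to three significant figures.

16.8 N

Take the radial direction toward the centre of the circle as positive. The component of the weight along the string toward the centre is −mg cos φ (φ measured from the bottom), so Newton's second law along the string gives T − mg cos φ = m v²/r.
cos 47.4° = 0.6769, so T = m(v²/r + g cos φ) = 0.775 × ((2.74)²/0.504 + 10.0 × 0.6769) = 0.775 × (14.90 + (6.769)) = 0.775 × 21.66 = 16.79 N.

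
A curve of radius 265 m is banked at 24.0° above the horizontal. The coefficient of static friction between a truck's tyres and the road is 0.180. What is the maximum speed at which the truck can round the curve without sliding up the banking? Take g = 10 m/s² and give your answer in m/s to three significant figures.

At the maximum speed, friction acts down the slope at its limiting value f = μN. Radially (horizontal, toward centre): N sinθ + μN cosθ = mv²/r. Vertically: N cosθ − μN sinθ = mg.
Dividing: v² = r g (sinθ + μcosθ)/(cosθ − μsinθ).
sinθ + μcosθ = 0.4067 + 0.180×0.9135 = 0.5712; cosθ − μsinθ = 0.9135 − 0.180×0.4067 = 0.8403.
v² = 265 × 10.0 × 0.5712/0.8403 = 1801 m²/s², so v = 42.44 m/s.

42.4 m/s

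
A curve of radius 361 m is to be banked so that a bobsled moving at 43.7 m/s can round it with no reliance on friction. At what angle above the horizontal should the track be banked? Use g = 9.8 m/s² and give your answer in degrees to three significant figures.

For a frictionless banked turn: horizontally N sinθ = mv²/r and vertically N cosθ = mg.
Dividing: tanθ = v²/(r g) = (43.7)²/(361 × 9.8) = 1910/3538 = 0.5398.
θ = arctan(0.5398) = 28.36°.

28.4°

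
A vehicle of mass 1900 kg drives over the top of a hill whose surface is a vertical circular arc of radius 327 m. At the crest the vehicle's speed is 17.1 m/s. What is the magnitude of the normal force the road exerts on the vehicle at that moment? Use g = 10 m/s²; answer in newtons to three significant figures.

At the crest the centripetal acceleration points downward (toward the centre of the arc), so mg − N = mv²/r.
N = m(g − v²/r) = 1900 × (10.0 − (17.1)²/327) = 1900 × (10.0 − 0.8942) = 1900 × 9.106 = 17300 N.

17300 N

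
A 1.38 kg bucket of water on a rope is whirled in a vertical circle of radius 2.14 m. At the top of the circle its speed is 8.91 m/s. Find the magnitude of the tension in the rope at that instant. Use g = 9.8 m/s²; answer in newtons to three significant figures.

At the top, both T and the weight mg point inward (toward the centre), so T + mg = mv²/r.
T = m(v²/r − g) = 1.38 × ((8.91)²/2.14 − 9.8) = 1.38 × (37.10 − 9.8) = 1.38 × 27.30 = 37.67 N.

37.7 N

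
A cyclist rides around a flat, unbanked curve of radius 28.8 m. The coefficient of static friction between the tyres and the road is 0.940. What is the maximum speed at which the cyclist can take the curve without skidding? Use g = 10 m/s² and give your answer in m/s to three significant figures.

On a flat curve, static friction is the only horizontal force, so it must supply the full centripetal force: μ_s m g = m v²/r.
Mass cancels: v_max = √(μ_s g r) = √(0.940 × 10.0 × 28.8) = √270.7 = 16.45 m/s.

16.5 m/s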